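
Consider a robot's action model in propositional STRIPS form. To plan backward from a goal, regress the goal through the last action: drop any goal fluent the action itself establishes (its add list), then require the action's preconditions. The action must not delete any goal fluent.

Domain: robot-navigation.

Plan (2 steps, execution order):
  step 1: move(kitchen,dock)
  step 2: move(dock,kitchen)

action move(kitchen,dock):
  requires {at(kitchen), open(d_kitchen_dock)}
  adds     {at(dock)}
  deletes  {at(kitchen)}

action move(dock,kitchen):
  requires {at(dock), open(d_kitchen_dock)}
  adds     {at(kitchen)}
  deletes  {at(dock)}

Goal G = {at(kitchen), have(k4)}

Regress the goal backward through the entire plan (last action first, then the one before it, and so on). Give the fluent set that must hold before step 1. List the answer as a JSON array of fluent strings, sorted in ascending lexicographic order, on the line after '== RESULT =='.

Regress step by step:
  through step 2 (move(dock,kitchen)): drop {at(kitchen)}, keep {have(k4)}, require {at(dock), open(d_kitchen_dock)}
    → {at(dock), have(k4), open(d_kitchen_dock)}
  through step 1 (move(kitchen,dock)): drop {at(dock)}, keep {have(k4), open(d_kitchen_dock)}, require {at(kitchen), open(d_kitchen_dock)}
    → {at(kitchen), have(k4), open(d_kitchen_dock)}

== RESULT ==
["at(kitchen)", "have(k4)", "open(d_kitchen_dock)"]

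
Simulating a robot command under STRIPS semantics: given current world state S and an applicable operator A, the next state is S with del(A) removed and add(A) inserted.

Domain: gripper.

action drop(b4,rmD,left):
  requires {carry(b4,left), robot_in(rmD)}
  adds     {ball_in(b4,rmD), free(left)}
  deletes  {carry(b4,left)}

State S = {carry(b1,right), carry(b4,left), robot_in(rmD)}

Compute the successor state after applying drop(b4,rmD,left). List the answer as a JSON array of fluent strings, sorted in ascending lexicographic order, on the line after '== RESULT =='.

Compute (S \ del) ∪ add:
  pre ⊆ S: {carry(b4,left), robot_in(rmD)} ⊆ S  — applicable
  S \ del = {carry(b1,right), robot_in(rmD)}
  ∪ add   = {ball_in(b4,rmD), carry(b1,right), free(left), robot_in(rmD)}

== RESULT ==
["ball_in(b4,rmD)", "carry(b1,right)", "free(left)", "robot_in(rmD)"]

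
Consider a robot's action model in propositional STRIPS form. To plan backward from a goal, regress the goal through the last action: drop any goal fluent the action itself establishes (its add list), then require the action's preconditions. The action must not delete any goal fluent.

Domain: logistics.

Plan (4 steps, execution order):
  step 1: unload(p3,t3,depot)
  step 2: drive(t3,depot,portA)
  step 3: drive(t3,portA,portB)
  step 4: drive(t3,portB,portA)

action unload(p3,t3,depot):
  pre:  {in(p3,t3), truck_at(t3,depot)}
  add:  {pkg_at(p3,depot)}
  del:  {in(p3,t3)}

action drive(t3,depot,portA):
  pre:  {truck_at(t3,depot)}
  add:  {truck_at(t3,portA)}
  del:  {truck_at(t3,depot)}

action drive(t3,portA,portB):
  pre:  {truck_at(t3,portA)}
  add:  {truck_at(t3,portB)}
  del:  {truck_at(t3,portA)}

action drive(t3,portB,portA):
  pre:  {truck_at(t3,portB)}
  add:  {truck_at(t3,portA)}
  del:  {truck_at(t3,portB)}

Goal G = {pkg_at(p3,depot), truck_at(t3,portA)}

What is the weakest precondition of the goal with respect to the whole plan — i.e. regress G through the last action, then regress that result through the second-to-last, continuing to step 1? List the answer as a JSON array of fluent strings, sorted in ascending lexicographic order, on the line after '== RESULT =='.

Regress step by step:
  through step 4 (drive(t3,portB,portA)): drop {truck_at(t3,portA)}, keep {pkg_at(p3,depot)}, require {truck_at(t3,portB)}
    → {pkg_at(p3,depot), truck_at(t3,portB)}
  through step 3 (drive(t3,portA,portB)): drop {truck_at(t3,portB)}, keep {pkg_at(p3,depot)}, require {truck_at(t3,portA)}
    → {pkg_at(p3,depot), truck_at(t3,portA)}
  through step 2 (drive(t3,depot,portA)): drop {truck_at(t3,portA)}, keep {pkg_at(p3,depot)}, require {truck_at(t3,depot)}
    → {pkg_at(p3,depot), truck_at(t3,depot)}
  through step 1 (unload(p3,t3,depot)): drop {pkg_at(p3,depot)}, keep {truck_at(t3,depot)}, require {in(p3,t3), truck_at(t3,depot)}
    → {in(p3,t3), truck_at(t3,depot)}

== RESULT ==
["in(p3,t3)", "truck_at(t3,depot)"]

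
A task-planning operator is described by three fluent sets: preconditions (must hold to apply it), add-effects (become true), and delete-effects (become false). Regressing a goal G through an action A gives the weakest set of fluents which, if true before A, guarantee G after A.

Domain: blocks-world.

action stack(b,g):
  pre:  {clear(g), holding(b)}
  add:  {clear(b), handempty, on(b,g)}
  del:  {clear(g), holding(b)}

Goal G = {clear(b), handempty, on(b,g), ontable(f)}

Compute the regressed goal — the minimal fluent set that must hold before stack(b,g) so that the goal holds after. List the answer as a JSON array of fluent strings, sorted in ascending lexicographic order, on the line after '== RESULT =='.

Regress:
  G ∩ del = {}  (empty — regression defined)
  G \ add = {clear(b), handempty, on(b,g), ontable(f)} \ {clear(b), handempty, on(b,g)} = {ontable(f)}
  ∪ pre   = {ontable(f)} ∪ {clear(g), holding(b)}
          = {clear(g), holding(b), ontable(f)}

== RESULT ==
["clear(g)", "holding(b)", "ontable(f)"]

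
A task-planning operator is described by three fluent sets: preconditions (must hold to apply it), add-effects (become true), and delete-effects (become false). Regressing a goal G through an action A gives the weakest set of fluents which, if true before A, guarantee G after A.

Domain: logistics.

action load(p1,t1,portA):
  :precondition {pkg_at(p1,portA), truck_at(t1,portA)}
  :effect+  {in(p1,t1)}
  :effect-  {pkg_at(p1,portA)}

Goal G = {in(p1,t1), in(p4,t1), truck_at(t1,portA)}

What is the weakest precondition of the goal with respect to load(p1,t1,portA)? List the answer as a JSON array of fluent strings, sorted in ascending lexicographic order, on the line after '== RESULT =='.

Compute (G \ add) ∪ pre:
  G ∩ del = {}  (empty — regression defined)
  G \ add = {in(p1,t1), in(p4,t1), truck_at(t1,portA)} \ {in(p1,t1)} = {in(p4,t1), truck_at(t1,portA)}
  ∪ pre   = {in(p4,t1), truck_at(t1,portA)} ∪ {pkg_at(p1,portA), truck_at(t1,portA)}
          = {in(p4,t1), pkg_at(p1,portA), truck_at(t1,portA)}

== RESULT ==
["in(p4,t1)", "pkg_at(p1,portA)", "truck_at(t1,portA)"]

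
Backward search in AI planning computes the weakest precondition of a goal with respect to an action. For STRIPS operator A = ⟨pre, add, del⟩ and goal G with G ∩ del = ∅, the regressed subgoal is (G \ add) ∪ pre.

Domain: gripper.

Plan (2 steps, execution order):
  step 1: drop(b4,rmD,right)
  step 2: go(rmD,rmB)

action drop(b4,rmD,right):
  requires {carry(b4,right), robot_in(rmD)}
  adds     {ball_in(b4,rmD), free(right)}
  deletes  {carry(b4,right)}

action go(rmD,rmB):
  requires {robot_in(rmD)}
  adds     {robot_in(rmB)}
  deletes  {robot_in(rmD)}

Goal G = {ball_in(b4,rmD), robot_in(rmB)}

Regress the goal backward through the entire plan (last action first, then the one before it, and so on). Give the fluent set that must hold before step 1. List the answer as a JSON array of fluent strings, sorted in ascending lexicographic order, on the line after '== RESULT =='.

Work backward from the goal:
  through step 2 (go(rmD,rmB)): drop {robot_in(rmB)}, keep {ball_in(b4,rmD)}, require {robot_in(rmD)}
    → {ball_in(b4,rmD), robot_in(rmD)}
  through step 1 (drop(b4,rmD,right)): drop {ball_in(b4,rmD)}, keep {robot_in(rmD)}, require {carry(b4,right), robot_in(rmD)}
    → {carry(b4,right), robot_in(rmD)}

== RESULT ==
["carry(b4,right)", "robot_in(rmD)"]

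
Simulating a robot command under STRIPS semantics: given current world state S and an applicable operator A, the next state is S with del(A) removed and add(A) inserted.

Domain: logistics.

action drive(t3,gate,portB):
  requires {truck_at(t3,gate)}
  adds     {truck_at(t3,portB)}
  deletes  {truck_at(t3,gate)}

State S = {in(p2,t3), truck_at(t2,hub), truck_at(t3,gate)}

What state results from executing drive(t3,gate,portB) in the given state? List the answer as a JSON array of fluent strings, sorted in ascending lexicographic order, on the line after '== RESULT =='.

Progress:
  pre ⊆ S: {truck_at(t3,gate)} ⊆ S  — applicable
  S \ del = {in(p2,t3), truck_at(t2,hub)}
  ∪ add   = {in(p2,t3), truck_at(t2,hub), truck_at(t3,portB)}

== RESULT ==
["in(p2,t3)", "truck_at(t2,hub)", "truck_at(t3,portB)"]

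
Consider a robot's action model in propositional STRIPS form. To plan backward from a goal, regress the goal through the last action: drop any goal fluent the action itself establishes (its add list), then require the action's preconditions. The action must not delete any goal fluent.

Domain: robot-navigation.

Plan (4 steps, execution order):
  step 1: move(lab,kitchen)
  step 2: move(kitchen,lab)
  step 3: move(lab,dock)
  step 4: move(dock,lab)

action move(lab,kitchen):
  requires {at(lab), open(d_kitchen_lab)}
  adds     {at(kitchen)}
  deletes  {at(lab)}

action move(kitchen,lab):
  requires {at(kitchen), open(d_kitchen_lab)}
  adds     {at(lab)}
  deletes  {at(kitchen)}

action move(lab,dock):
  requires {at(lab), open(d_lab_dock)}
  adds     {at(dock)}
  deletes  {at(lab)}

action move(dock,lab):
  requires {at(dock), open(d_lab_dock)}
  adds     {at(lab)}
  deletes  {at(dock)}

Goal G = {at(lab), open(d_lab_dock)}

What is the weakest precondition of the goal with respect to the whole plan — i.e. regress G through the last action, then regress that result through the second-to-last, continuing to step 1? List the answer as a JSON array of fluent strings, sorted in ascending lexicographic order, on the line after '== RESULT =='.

Regress step by step:
  through step 4 (move(dock,lab)): drop {at(lab)}, keep {open(d_lab_dock)}, require {at(dock), open(d_lab_dock)}
    → {at(dock), open(d_lab_dock)}
  through step 3 (move(lab,dock)): drop {at(dock)}, keep {open(d_lab_dock)}, require {at(lab), open(d_lab_dock)}
    → {at(lab), open(d_lab_dock)}
  through step 2 (move(kitchen,lab)): drop {at(lab)}, keep {open(d_lab_dock)}, require {at(kitchen), open(d_kitchen_lab)}
    → {at(kitchen), open(d_kitchen_lab), open(d_lab_dock)}
  through step 1 (move(lab,kitchen)): drop {at(kitchen)}, keep {open(d_kitchen_lab), open(d_lab_dock)}, require {at(lab), open(d_kitchen_lab)}
    → {at(lab), open(d_kitchen_lab), open(d_lab_dock)}

== RESULT ==
["at(lab)", "open(d_kitchen_lab)", "open(d_lab_dock)"]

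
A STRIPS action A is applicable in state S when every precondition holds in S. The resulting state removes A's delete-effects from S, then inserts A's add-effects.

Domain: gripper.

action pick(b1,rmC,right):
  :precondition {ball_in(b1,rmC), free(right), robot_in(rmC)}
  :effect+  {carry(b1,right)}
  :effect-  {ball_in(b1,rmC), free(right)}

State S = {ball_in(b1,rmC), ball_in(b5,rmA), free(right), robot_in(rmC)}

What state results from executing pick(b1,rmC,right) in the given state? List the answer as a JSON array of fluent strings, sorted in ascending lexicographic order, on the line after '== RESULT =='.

Compute (S \ del) ∪ add:
  pre ⊆ S: {ball_in(b1,rmC), free(right), robot_in(rmC)} ⊆ S  — applicable
  S \ del = {ball_in(b5,rmA), robot_in(rmC)}
  ∪ add   = {ball_in(b5,rmA), carry(b1,right), robot_in(rmC)}

== RESULT ==
["ball_in(b5,rmA)", "carry(b1,right)", "robot_in(rmC)"]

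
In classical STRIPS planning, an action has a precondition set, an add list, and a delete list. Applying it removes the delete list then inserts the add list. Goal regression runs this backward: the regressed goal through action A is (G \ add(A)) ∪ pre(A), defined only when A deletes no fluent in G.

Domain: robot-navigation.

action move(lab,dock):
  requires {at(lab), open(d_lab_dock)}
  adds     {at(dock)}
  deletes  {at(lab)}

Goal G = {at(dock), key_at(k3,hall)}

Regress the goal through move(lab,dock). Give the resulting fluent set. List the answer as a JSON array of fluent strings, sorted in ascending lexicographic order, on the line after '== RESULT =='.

Regress:
  G ∩ del = {}  (empty — regression defined)
  G \ add = {at(dock), key_at(k3,hall)} \ {at(dock)} = {key_at(k3,hall)}
  ∪ pre   = {key_at(k3,hall)} ∪ {at(lab), open(d_lab_dock)}
          = {at(lab), key_at(k3,hall), open(d_lab_dock)}

== RESULT ==
["at(lab)", "key_at(k3,hall)", "open(d_lab_dock)"]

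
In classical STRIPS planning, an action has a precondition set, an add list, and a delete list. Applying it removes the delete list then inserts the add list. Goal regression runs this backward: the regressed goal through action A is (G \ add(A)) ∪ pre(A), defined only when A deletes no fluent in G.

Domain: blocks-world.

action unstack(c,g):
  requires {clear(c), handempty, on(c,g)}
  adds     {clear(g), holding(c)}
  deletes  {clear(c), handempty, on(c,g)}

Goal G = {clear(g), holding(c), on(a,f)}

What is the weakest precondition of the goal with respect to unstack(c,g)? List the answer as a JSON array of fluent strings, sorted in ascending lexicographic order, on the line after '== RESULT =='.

Compute (G \ add) ∪ pre:
  G ∩ del = {}  (empty — regression defined)
  G \ add = {clear(g), holding(c), on(a,f)} \ {clear(g), holding(c)} = {on(a,f)}
  ∪ pre   = {on(a,f)} ∪ {clear(c), handempty, on(c,g)}
          = {clear(c), handempty, on(a,f), on(c,g)}

== RESULT ==
["clear(c)", "handempty", "on(a,f)", "on(c,g)"]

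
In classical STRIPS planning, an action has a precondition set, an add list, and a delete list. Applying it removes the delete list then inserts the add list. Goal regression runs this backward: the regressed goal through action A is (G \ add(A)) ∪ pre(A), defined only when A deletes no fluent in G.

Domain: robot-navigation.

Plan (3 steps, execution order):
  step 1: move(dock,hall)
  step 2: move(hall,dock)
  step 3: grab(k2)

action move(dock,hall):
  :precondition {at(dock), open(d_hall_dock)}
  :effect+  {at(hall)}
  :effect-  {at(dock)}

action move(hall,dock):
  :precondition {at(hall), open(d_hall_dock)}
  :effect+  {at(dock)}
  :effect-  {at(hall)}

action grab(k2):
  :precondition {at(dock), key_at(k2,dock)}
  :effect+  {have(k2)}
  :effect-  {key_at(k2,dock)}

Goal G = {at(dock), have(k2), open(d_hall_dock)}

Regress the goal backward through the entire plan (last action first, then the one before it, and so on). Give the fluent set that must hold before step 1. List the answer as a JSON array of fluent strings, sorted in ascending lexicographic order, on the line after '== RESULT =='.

Work backward from the goal:
  through step 3 (grab(k2)): drop {have(k2)}, keep {at(dock), open(d_hall_dock)}, require {at(dock), key_at(k2,dock)}
    → {at(dock), key_at(k2,dock), open(d_hall_dock)}
  through step 2 (move(hall,dock)): drop {at(dock)}, keep {key_at(k2,dock), open(d_hall_dock)}, require {at(hall), open(d_hall_dock)}
    → {at(hall), key_at(k2,dock), open(d_hall_dock)}
  through step 1 (move(dock,hall)): drop {at(hall)}, keep {key_at(k2,dock), open(d_hall_dock)}, require {at(dock), open(d_hall_dock)}
    → {at(dock), key_at(k2,dock), open(d_hall_dock)}

== RESULT ==
["at(dock)", "key_at(k2,dock)", "open(d_hall_dock)"]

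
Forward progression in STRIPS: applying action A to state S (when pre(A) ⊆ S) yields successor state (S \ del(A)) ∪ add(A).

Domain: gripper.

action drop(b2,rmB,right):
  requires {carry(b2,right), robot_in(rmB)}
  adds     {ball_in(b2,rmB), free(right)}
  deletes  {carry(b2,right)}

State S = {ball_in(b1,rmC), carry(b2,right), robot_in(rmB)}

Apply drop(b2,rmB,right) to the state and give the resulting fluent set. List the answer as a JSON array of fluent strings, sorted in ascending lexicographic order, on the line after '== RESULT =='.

Compute (S \ del) ∪ add:
  pre ⊆ S: {carry(b2,right), robot_in(rmB)} ⊆ S  — applicable
  S \ del = {ball_in(b1,rmC), robot_in(rmB)}
  ∪ add   = {ball_in(b1,rmC), ball_in(b2,rmB), free(right), robot_in(rmB)}

== RESULT ==
["ball_in(b1,rmC)", "ball_in(b2,rmB)", "free(right)", "robot_in(rmB)"]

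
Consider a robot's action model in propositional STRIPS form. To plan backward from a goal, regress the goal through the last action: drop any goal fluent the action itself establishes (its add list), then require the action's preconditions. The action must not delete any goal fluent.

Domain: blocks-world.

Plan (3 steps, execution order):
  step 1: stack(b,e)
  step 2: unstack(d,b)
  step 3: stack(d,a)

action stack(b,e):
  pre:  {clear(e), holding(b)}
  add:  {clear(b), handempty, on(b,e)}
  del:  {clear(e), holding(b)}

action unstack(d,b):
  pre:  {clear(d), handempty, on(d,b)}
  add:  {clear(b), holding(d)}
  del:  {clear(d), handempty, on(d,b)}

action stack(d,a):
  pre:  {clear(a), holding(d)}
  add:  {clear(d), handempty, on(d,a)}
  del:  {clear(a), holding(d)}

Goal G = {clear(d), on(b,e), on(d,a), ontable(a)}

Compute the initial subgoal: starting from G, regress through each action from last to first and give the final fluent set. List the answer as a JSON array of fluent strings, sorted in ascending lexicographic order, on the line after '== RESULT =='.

Regress step by step:
  through step 3 (stack(d,a)): drop {clear(d), on(d,a)}, keep {on(b,e), ontable(a)}, require {clear(a), holding(d)}
    → {clear(a), holding(d), on(b,e), ontable(a)}
  through step 2 (unstack(d,b)): drop {holding(d)}, keep {clear(a), on(b,e), ontable(a)}, require {clear(d), handempty, on(d,b)}
    → {clear(a), clear(d), handempty, on(b,e), on(d,b), ontable(a)}
  through step 1 (stack(b,e)): drop {handempty, on(b,e)}, keep {clear(a), clear(d), on(d,b), ontable(a)}, require {clear(e), holding(b)}
    → {clear(a), clear(d), clear(e), holding(b), on(d,b), ontable(a)}

== RESULT ==
["clear(a)", "clear(d)", "clear(e)", "holding(b)", "on(d,b)", "ontable(a)"]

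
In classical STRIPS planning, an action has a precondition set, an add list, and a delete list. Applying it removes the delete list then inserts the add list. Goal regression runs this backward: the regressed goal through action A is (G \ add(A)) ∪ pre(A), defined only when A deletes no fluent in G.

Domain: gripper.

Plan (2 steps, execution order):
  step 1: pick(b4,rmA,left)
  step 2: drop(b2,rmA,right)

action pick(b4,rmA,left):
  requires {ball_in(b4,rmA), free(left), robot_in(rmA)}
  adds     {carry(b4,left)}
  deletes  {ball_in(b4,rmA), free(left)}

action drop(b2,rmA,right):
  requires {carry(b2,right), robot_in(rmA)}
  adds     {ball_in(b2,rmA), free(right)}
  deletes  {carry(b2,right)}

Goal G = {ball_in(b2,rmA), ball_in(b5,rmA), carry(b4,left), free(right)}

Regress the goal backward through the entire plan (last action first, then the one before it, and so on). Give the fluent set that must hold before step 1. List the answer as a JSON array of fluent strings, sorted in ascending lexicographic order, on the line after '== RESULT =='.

Work backward from the goal:
  through step 2 (drop(b2,rmA,right)): drop {ball_in(b2,rmA), free(right)}, keep {ball_in(b5,rmA), carry(b4,left)}, require {carry(b2,right), robot_in(rmA)}
    → {ball_in(b5,rmA), carry(b2,right), carry(b4,left), robot_in(rmA)}
  through step 1 (pick(b4,rmA,left)): drop {carry(b4,left)}, keep {ball_in(b5,rmA), carry(b2,right), robot_in(rmA)}, require {ball_in(b4,rmA), free(left), robot_in(rmA)}
    → {ball_in(b4,rmA), ball_in(b5,rmA), carry(b2,right), free(left), robot_in(rmA)}

== RESULT ==
["ball_in(b4,rmA)", "ball_in(b5,rmA)", "carry(b2,right)", "free(left)", "robot_in(rmA)"]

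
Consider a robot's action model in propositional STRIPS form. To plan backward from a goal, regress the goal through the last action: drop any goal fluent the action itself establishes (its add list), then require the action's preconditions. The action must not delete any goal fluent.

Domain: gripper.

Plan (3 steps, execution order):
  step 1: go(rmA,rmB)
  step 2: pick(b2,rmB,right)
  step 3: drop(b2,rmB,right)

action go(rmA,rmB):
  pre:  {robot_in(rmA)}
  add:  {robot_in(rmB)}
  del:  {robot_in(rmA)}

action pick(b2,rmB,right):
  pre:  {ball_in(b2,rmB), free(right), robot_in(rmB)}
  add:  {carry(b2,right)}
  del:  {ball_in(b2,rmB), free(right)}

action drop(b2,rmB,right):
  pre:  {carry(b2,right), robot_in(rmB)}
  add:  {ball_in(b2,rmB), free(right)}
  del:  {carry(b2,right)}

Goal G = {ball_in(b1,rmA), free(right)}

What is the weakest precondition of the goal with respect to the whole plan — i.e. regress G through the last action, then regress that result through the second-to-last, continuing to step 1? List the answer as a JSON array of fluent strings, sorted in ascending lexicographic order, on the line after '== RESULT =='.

Regress step by step:
  through step 3 (drop(b2,rmB,right)): drop {free(right)}, keep {ball_in(b1,rmA)}, require {carry(b2,right), robot_in(rmB)}
    → {ball_in(b1,rmA), carry(b2,right), robot_in(rmB)}
  through step 2 (pick(b2,rmB,right)): drop {carry(b2,right)}, keep {ball_in(b1,rmA), robot_in(rmB)}, require {ball_in(b2,rmB), free(right), robot_in(rmB)}
    → {ball_in(b1,rmA), ball_in(b2,rmB), free(right), robot_in(rmB)}
  through step 1 (go(rmA,rmB)): drop {robot_in(rmB)}, keep {ball_in(b1,rmA), ball_in(b2,rmB), free(right)}, require {robot_in(rmA)}
    → {ball_in(b1,rmA), ball_in(b2,rmB), free(right), robot_in(rmA)}

== RESULT ==
["ball_in(b1,rmA)", "ball_in(b2,rmB)", "free(right)", "robot_in(rmA)"]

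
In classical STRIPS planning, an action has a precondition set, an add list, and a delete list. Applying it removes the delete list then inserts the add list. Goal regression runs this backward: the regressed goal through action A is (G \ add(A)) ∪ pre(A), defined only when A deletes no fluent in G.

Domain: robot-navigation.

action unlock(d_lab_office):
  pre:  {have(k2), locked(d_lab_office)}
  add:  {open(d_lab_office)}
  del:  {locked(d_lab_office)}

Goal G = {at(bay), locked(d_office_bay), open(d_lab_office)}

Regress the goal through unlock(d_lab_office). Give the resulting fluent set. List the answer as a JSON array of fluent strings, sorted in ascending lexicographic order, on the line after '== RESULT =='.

Compute (G \ add) ∪ pre:
  G ∩ del = {}  (empty — regression defined)
  G \ add = {at(bay), locked(d_office_bay), open(d_lab_office)} \ {open(d_lab_office)} = {at(bay), locked(d_office_bay)}
  ∪ pre   = {at(bay), locked(d_office_bay)} ∪ {have(k2), locked(d_lab_office)}
          = {at(bay), have(k2), locked(d_lab_office), locked(d_office_bay)}

== RESULT ==
["at(bay)", "have(k2)", "locked(d_lab_office)", "locked(d_office_bay)"]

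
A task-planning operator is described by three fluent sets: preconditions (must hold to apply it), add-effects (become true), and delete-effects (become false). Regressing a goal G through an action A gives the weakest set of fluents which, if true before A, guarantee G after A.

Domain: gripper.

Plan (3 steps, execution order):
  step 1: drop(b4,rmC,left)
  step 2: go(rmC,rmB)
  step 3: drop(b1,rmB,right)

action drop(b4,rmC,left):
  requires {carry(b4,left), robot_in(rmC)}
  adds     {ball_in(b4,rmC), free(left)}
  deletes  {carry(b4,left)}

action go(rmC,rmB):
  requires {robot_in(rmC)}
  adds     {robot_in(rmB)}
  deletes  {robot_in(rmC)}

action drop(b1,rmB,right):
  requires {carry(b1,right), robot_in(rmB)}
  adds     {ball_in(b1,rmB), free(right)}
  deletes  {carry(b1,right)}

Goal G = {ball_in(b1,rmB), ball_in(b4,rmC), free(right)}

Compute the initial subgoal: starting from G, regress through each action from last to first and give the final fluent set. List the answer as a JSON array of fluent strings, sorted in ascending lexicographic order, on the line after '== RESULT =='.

Work backward from the goal:
  through step 3 (drop(b1,rmB,right)): drop {ball_in(b1,rmB), free(right)}, keep {ball_in(b4,rmC)}, require {carry(b1,right), robot_in(rmB)}
    → {ball_in(b4,rmC), carry(b1,right), robot_in(rmB)}
  through step 2 (go(rmC,rmB)): drop {robot_in(rmB)}, keep {ball_in(b4,rmC), carry(b1,right)}, require {robot_in(rmC)}
    → {ball_in(b4,rmC), carry(b1,right), robot_in(rmC)}
  through step 1 (drop(b4,rmC,left)): drop {ball_in(b4,rmC)}, keep {carry(b1,right), robot_in(rmC)}, require {carry(b4,left), robot_in(rmC)}
    → {carry(b1,right), carry(b4,left), robot_in(rmC)}

== RESULT ==
["carry(b1,right)", "carry(b4,left)", "robot_in(rmC)"]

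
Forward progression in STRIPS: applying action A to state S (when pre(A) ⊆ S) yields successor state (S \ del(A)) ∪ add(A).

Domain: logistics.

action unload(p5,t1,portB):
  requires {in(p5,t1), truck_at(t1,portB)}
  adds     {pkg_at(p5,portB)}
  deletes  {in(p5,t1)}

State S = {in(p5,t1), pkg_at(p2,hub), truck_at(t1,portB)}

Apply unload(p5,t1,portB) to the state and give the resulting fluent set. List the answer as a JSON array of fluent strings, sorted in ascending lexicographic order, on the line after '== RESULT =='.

Compute (S \ del) ∪ add:
  pre ⊆ S: {in(p5,t1), truck_at(t1,portB)} ⊆ S  — applicable
  S \ del = {pkg_at(p2,hub), truck_at(t1,portB)}
  ∪ add   = {pkg_at(p2,hub), pkg_at(p5,portB), truck_at(t1,portB)}

== RESULT ==
["pkg_at(p2,hub)", "pkg_at(p5,portB)", "truck_at(t1,portB)"]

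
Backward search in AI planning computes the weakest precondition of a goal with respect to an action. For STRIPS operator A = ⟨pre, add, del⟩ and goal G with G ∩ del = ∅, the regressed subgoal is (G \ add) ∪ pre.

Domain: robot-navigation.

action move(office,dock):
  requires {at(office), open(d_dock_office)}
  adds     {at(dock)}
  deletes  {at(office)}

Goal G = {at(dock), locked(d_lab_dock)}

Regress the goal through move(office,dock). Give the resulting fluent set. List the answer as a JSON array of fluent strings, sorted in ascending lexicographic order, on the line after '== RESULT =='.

Regress:
  G ∩ del = {}  (empty — regression defined)
  G \ add = {at(dock), locked(d_lab_dock)} \ {at(dock)} = {locked(d_lab_dock)}
  ∪ pre   = {locked(d_lab_dock)} ∪ {at(office), open(d_dock_office)}
          = {at(office), locked(d_lab_dock), open(d_dock_office)}

== RESULT ==
["at(office)", "locked(d_lab_dock)", "open(d_dock_office)"]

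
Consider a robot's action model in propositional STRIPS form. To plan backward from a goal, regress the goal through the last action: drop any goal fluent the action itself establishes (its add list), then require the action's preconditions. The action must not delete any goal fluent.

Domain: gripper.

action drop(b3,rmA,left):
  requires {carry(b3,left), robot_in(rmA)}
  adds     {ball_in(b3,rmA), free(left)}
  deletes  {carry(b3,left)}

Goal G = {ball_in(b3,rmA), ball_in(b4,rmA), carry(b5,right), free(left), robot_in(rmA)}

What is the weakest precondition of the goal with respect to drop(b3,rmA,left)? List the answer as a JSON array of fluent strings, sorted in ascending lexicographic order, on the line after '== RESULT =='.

Regress:
  G ∩ del = {}  (empty — regression defined)
  G \ add = {ball_in(b3,rmA), ball_in(b4,rmA), carry(b5,right), free(left), robot_in(rmA)} \ {ball_in(b3,rmA), free(left)} = {ball_in(b4,rmA), carry(b5,right), robot_in(rmA)}
  ∪ pre   = {ball_in(b4,rmA), carry(b5,right), robot_in(rmA)} ∪ {carry(b3,left), robot_in(rmA)}
          = {ball_in(b4,rmA), carry(b3,left), carry(b5,right), robot_in(rmA)}

== RESULT ==
["ball_in(b4,rmA)", "carry(b3,left)", "carry(b5,right)", "robot_in(rmA)"]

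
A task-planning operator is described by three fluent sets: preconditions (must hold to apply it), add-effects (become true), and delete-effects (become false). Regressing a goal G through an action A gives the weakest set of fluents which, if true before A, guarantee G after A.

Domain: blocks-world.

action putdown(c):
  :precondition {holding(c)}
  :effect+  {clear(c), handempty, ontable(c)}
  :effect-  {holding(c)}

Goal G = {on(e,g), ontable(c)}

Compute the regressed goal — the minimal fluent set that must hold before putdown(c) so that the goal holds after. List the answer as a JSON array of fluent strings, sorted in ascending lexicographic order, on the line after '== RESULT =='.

Compute (G \ add) ∪ pre:
  G ∩ del = {}  (empty — regression defined)
  G \ add = {on(e,g), ontable(c)} \ {clear(c), handempty, ontable(c)} = {on(e,g)}
  ∪ pre   = {on(e,g)} ∪ {holding(c)}
          = {holding(c), on(e,g)}

== RESULT ==
["holding(c)", "on(e,g)"]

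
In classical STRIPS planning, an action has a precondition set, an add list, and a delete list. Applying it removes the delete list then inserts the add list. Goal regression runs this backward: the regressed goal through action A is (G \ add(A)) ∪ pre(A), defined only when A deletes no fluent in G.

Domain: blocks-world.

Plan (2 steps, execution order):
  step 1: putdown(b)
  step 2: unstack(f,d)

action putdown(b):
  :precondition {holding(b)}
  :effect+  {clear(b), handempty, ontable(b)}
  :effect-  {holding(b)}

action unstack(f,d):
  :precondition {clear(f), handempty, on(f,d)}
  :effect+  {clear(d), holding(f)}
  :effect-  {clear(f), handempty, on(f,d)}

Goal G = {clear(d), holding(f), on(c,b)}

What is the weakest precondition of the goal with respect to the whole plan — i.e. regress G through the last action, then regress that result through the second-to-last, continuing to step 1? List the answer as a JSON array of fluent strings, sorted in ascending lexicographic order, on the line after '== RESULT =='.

Work backward from the goal:
  through step 2 (unstack(f,d)): drop {clear(d), holding(f)}, keep {on(c,b)}, require {clear(f), handempty, on(f,d)}
    → {clear(f), handempty, on(c,b), on(f,d)}
  through step 1 (putdown(b)): drop {handempty}, keep {clear(f), on(c,b), on(f,d)}, require {holding(b)}
    → {clear(f), holding(b), on(c,b), on(f,d)}

== RESULT ==
["clear(f)", "holding(b)", "on(c,b)", "on(f,d)"]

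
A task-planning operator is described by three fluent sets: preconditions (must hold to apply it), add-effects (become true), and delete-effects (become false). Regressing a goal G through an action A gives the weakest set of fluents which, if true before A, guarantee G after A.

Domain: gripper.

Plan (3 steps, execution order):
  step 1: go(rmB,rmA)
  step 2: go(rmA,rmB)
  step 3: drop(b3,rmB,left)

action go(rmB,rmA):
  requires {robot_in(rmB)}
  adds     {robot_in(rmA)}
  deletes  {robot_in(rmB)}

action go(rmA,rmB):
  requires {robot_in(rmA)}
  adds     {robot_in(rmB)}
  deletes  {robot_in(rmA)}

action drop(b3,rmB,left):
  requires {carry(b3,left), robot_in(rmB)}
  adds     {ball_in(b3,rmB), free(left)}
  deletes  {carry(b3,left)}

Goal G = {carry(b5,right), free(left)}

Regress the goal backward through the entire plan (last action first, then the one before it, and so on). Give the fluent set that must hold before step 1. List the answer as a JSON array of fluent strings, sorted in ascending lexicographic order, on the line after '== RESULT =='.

Work backward from the goal:
  through step 3 (drop(b3,rmB,left)): drop {free(left)}, keep {carry(b5,right)}, require {carry(b3,left), robot_in(rmB)}
    → {carry(b3,left), carry(b5,right), robot_in(rmB)}
  through step 2 (go(rmA,rmB)): drop {robot_in(rmB)}, keep {carry(b3,left), carry(b5,right)}, require {robot_in(rmA)}
    → {carry(b3,left), carry(b5,right), robot_in(rmA)}
  through step 1 (go(rmB,rmA)): drop {robot_in(rmA)}, keep {carry(b3,left), carry(b5,right)}, require {robot_in(rmB)}
    → {carry(b3,left), carry(b5,right), robot_in(rmB)}

== RESULT ==
["carry(b3,left)", "carry(b5,right)", "robot_in(rmB)"]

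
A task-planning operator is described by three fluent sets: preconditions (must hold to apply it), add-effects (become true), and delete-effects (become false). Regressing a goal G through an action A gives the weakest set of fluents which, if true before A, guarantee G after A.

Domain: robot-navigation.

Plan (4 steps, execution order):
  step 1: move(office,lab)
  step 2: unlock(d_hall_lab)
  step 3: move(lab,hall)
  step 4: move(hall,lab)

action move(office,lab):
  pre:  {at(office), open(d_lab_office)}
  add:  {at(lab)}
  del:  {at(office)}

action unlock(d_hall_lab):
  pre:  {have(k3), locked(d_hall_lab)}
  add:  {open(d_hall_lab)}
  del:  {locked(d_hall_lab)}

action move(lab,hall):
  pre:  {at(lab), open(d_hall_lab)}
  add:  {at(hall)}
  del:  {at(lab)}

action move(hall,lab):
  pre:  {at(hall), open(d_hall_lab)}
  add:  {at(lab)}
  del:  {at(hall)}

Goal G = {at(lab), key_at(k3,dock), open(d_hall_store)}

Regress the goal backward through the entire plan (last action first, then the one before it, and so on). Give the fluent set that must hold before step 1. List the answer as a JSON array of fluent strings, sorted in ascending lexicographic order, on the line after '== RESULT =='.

Regress step by step:
  through step 4 (move(hall,lab)): drop {at(lab)}, keep {key_at(k3,dock), open(d_hall_store)}, require {at(hall), open(d_hall_lab)}
    → {at(hall), key_at(k3,dock), open(d_hall_lab), open(d_hall_store)}
  through step 3 (move(lab,hall)): drop {at(hall)}, keep {key_at(k3,dock), open(d_hall_lab), open(d_hall_store)}, require {at(lab), open(d_hall_lab)}
    → {at(lab), key_at(k3,dock), open(d_hall_lab), open(d_hall_store)}
  through step 2 (unlock(d_hall_lab)): drop {open(d_hall_lab)}, keep {at(lab), key_at(k3,dock), open(d_hall_store)}, require {have(k3), locked(d_hall_lab)}
    → {at(lab), have(k3), key_at(k3,dock), locked(d_hall_lab), open(d_hall_store)}
  through step 1 (move(office,lab)): drop {at(lab)}, keep {have(k3), key_at(k3,dock), locked(d_hall_lab), open(d_hall_store)}, require {at(office), open(d_lab_office)}
    → {at(office), have(k3), key_at(k3,dock), locked(d_hall_lab), open(d_hall_store), open(d_lab_office)}

== RESULT ==
["at(office)", "have(k3)", "key_at(k3,dock)", "locked(d_hall_lab)", "open(d_hall_store)", "open(d_lab_office)"]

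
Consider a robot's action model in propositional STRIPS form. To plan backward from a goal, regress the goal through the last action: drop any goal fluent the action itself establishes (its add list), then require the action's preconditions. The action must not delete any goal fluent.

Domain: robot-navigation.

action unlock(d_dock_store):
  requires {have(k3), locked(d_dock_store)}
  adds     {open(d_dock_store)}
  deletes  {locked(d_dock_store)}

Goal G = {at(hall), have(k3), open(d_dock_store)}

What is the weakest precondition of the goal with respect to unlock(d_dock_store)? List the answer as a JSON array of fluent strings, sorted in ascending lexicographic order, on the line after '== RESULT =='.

Regress:
  G ∩ del = {}  (empty — regression defined)
  G \ add = {at(hall), have(k3), open(d_dock_store)} \ {open(d_dock_store)} = {at(hall), have(k3)}
  ∪ pre   = {at(hall), have(k3)} ∪ {have(k3), locked(d_dock_store)}
          = {at(hall), have(k3), locked(d_dock_store)}

== RESULT ==
["at(hall)", "have(k3)", "locked(d_dock_store)"]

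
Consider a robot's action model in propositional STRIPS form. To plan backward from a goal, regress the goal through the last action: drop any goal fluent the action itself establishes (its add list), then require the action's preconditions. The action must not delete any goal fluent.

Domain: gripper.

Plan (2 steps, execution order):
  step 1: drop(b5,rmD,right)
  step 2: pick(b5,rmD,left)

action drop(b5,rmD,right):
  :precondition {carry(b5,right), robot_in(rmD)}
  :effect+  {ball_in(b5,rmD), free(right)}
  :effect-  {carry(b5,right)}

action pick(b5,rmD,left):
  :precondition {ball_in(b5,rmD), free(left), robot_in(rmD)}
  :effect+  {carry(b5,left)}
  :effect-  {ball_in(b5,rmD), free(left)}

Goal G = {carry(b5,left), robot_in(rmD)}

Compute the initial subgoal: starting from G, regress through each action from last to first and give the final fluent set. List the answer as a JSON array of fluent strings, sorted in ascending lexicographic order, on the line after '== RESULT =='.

Regress step by step:
  through step 2 (pick(b5,rmD,left)): drop {carry(b5,left)}, keep {robot_in(rmD)}, require {ball_in(b5,rmD), free(left), robot_in(rmD)}
    → {ball_in(b5,rmD), free(left), robot_in(rmD)}
  through step 1 (drop(b5,rmD,right)): drop {ball_in(b5,rmD)}, keep {free(left), robot_in(rmD)}, require {carry(b5,right), robot_in(rmD)}
    → {carry(b5,right), free(left), robot_in(rmD)}

== RESULT ==
["carry(b5,right)", "free(left)", "robot_in(rmD)"]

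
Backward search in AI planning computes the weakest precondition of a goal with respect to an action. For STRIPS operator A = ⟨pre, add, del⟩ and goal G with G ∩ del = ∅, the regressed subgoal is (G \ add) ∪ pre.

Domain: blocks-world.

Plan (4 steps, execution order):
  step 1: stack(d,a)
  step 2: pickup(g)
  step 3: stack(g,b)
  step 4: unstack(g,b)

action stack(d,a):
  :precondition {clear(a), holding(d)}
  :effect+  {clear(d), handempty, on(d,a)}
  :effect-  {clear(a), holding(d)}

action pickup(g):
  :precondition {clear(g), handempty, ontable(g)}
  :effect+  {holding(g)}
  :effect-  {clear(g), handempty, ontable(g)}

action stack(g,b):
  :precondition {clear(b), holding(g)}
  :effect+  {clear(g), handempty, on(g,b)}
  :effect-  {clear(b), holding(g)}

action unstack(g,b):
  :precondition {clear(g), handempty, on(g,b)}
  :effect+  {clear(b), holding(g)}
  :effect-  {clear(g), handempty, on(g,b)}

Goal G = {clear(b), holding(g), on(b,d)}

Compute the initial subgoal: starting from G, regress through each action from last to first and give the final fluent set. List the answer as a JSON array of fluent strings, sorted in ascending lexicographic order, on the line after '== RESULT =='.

Regress step by step:
  through step 4 (unstack(g,b)): drop {clear(b), holding(g)}, keep {on(b,d)}, require {clear(g), handempty, on(g,b)}
    → {clear(g), handempty, on(b,d), on(g,b)}
  through step 3 (stack(g,b)): drop {clear(g), handempty, on(g,b)}, keep {on(b,d)}, require {clear(b), holding(g)}
    → {clear(b), holding(g), on(b,d)}
  through step 2 (pickup(g)): drop {holding(g)}, keep {clear(b), on(b,d)}, require {clear(g), handempty, ontable(g)}
    → {clear(b), clear(g), handempty, on(b,d), ontable(g)}
  through step 1 (stack(d,a)): drop {handempty}, keep {clear(b), clear(g), on(b,d), ontable(g)}, require {clear(a), holding(d)}
    → {clear(a), clear(b), clear(g), holding(d), on(b,d), ontable(g)}

== RESULT ==
["clear(a)", "clear(b)", "clear(g)", "holding(d)", "on(b,d)", "ontable(g)"]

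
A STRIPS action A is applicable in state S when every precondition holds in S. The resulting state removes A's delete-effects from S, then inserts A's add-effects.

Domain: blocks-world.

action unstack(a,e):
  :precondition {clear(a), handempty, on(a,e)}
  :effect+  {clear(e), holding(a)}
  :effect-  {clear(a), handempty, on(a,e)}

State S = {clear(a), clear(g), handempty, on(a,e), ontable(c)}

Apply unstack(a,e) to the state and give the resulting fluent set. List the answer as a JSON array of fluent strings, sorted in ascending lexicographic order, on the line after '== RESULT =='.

Progress:
  pre ⊆ S: {clear(a), handempty, on(a,e)} ⊆ S  — applicable
  S \ del = {clear(g), ontable(c)}
  ∪ add   = {clear(e), clear(g), holding(a), ontable(c)}

== RESULT ==
["clear(e)", "clear(g)", "holding(a)", "ontable(c)"]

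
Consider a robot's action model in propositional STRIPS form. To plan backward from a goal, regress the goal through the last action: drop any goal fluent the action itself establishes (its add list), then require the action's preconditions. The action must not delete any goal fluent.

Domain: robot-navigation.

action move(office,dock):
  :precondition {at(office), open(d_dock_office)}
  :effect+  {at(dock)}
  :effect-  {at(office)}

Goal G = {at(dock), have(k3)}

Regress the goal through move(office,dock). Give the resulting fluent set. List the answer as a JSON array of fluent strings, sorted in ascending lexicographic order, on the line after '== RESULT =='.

Regress:
  G ∩ del = {}  (empty — regression defined)
  G \ add = {at(dock), have(k3)} \ {at(dock)} = {have(k3)}
  ∪ pre   = {have(k3)} ∪ {at(office), open(d_dock_office)}
          = {at(office), have(k3), open(d_dock_office)}

== RESULT ==
["at(office)", "have(k3)", "open(d_dock_office)"]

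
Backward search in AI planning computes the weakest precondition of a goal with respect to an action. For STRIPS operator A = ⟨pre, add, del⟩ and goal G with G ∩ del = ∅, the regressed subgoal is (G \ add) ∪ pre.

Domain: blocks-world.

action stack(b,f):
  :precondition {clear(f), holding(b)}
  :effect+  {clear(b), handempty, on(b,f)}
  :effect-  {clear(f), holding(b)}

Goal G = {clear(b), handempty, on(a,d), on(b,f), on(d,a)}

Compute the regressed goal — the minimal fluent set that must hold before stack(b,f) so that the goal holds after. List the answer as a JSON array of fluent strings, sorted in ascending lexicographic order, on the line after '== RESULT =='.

Regress:
  G ∩ del = {}  (empty — regression defined)
  G \ add = {clear(b), handempty, on(a,d), on(b,f), on(d,a)} \ {clear(b), handempty, on(b,f)} = {on(a,d), on(d,a)}
  ∪ pre   = {on(a,d), on(d,a)} ∪ {clear(f), holding(b)}
          = {clear(f), holding(b), on(a,d), on(d,a)}

== RESULT ==
["clear(f)", "holding(b)", "on(a,d)", "on(d,a)"]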